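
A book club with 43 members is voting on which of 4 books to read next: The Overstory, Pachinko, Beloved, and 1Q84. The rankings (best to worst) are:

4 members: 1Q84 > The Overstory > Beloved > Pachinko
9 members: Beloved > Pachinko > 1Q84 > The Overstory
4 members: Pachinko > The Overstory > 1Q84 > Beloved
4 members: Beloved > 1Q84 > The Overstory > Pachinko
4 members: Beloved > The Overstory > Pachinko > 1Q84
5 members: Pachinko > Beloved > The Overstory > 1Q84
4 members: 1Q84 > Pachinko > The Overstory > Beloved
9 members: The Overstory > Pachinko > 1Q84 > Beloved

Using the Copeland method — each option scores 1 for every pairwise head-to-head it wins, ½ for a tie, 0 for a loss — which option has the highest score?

Pachinko

The Overstory: beats 1Q84; loses to Pachinko and Beloved → score 1.
Pachinko: beats The Overstory, Beloved, and 1Q84 → score 3.
Beloved: beats The Overstory and 1Q84; loses to Pachinko → score 2.
1Q84: loses to The Overstory, Pachinko, and Beloved → score 0.
Pachinko has the best pairwise record.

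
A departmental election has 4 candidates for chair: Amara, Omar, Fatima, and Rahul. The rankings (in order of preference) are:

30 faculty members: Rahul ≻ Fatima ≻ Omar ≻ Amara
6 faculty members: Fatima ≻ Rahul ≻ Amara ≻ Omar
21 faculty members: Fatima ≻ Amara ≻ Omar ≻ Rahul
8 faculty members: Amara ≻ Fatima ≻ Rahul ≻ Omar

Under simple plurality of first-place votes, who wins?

First-place votes: Amara 8, Omar 0, Fatima 27, Rahul 30.
Rahul has the most first-place votes.

Rahul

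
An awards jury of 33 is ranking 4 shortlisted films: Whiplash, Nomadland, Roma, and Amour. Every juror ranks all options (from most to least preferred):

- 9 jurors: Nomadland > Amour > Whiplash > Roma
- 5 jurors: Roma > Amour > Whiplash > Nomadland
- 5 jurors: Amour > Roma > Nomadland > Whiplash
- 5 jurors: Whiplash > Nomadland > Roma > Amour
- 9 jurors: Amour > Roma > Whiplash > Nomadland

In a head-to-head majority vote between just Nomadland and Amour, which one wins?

Amour

Voters preferring Nomadland to Amour: 14; preferring Amour to Nomadland: 19.
Amour wins the head-to-head.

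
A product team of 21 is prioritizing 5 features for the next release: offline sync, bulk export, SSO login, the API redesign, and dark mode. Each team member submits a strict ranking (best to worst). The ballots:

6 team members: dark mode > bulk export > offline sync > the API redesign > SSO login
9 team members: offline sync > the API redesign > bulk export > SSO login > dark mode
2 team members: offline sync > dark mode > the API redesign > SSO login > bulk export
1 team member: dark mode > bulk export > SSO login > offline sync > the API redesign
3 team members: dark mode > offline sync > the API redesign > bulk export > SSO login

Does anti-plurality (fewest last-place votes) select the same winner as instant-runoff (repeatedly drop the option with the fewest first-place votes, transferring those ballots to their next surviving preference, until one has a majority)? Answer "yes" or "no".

Anti-plurality — last-place votes: offline sync 0, bulk export 2, SSO login 9, the API redesign 1, dark mode 9. Winner: offline sync.
Instant-runoff — R1 offline sync 11, bulk export 0, SSO login 0, the API redesign 0, dark mode 10 (offline sync winner). Winner: offline sync.
The two methods agree.

yes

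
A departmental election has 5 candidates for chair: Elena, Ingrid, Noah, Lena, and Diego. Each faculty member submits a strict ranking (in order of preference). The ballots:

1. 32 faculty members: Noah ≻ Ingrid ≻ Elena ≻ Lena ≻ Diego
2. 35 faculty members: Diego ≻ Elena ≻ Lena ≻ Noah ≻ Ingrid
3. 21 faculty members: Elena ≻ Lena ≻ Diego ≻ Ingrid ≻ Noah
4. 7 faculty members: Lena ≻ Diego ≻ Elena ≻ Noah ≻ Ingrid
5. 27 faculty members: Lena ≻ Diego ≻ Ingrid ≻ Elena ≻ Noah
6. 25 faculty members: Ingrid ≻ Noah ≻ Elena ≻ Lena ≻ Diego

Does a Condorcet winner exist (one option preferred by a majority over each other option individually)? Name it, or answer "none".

Checking pairwise contests:
Ingrid beats Elena 84–63.
Noah beats Ingrid 74–73.
Elena beats Noah 90–57.
Elena beats Lena 113–34.
Elena beats Diego 78–69.
Every option loses at least one head-to-head, so there is no Condorcet winner.

none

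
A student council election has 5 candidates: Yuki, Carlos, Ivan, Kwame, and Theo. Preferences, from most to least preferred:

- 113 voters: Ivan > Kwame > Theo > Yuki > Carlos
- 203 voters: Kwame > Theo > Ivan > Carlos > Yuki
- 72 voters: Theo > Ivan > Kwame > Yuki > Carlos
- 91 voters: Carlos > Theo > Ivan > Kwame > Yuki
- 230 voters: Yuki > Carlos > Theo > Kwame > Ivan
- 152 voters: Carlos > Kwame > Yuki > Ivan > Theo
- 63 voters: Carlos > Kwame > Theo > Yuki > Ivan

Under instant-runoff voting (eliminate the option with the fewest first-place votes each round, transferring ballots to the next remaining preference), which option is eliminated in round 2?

Round 1: Yuki 230, Carlos 306, Ivan 113, Kwame 203, Theo 72. Eliminate Theo.
Round 2: Yuki 230, Carlos 306, Ivan 185, Kwame 203. Eliminate Ivan.

Ivan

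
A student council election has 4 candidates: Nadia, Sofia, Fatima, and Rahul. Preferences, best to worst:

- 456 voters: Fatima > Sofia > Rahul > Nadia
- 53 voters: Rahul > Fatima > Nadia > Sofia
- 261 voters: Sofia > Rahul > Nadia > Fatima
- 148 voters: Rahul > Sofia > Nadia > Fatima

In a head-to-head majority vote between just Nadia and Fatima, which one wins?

Voters preferring Nadia to Fatima: 409; preferring Fatima to Nadia: 509.
Fatima wins the head-to-head.

Fatima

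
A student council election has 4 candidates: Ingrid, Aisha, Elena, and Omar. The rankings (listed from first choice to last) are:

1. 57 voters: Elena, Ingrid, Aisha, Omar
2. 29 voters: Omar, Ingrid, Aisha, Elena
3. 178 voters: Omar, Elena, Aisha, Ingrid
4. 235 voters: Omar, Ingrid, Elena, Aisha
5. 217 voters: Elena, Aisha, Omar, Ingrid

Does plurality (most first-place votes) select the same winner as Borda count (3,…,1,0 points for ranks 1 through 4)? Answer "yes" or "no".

yes

Plurality — first-place votes: Ingrid 0, Aisha 0, Elena 274, Omar 442. Winner: Omar.
Borda — scores: Ingrid 642, Aisha 698, Elena 1413, Omar 1543. Winner: Omar.
The two methods agree.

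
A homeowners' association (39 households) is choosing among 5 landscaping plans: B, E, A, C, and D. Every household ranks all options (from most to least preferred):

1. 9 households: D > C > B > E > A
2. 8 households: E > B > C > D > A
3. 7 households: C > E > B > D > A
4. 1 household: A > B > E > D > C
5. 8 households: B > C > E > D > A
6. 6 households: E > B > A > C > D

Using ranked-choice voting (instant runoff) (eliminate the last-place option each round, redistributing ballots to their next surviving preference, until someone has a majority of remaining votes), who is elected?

Round 1: B 8, E 14, A 1, C 7, D 9. Eliminate A.
Round 2: B 9, E 14, C 7, D 9. Eliminate C.
Round 3: B 9, E 21, D 9. E has a majority.

E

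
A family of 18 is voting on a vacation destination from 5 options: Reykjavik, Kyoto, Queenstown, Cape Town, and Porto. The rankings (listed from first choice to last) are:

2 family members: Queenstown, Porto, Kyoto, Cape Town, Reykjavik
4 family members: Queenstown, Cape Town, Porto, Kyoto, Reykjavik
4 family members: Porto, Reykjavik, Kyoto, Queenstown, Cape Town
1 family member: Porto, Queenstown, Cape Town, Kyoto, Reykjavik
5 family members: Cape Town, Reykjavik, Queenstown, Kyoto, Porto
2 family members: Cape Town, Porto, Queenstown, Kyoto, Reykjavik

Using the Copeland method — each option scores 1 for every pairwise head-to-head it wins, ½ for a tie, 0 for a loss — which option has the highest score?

Queenstown

Reykjavik: ties Kyoto and Queenstown; loses to Cape Town and Porto → score 1.
Kyoto: ties Reykjavik; loses to Queenstown, Cape Town, and Porto → score 0.5.
Queenstown: beats Kyoto, Cape Town, and Porto; ties Reykjavik → score 3.5.
Cape Town: beats Reykjavik, Kyoto, and Porto; loses to Queenstown → score 3.
Porto: beats Reykjavik and Kyoto; loses to Queenstown and Cape Town → score 2.
Queenstown has the best pairwise record.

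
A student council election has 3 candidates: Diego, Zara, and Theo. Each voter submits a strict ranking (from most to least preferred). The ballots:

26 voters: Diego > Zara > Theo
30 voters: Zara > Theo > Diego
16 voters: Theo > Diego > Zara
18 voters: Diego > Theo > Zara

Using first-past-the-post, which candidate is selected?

Diego

First-place votes: Diego 44, Zara 30, Theo 16.
Diego has the most first-place votes.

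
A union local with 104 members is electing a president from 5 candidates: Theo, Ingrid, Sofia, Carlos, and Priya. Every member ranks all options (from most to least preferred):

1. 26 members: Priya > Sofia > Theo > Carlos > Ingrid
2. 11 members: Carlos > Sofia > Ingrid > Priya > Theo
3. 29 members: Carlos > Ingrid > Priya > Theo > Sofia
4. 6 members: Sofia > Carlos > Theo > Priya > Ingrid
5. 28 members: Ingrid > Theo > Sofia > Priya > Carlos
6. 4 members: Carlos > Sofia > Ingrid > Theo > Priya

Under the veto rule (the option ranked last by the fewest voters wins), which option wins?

Priya

Last-place votes: Theo 11, Ingrid 32, Sofia 29, Carlos 28, Priya 4.
Priya is ranked last by the fewest voters, so Priya wins.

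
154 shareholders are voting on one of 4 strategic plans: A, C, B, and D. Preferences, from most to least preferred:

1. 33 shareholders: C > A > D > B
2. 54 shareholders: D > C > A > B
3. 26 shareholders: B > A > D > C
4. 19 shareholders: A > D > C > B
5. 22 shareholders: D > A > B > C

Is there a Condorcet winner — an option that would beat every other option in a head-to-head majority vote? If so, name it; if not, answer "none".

Checking pairwise contests:
C beats A 87–67.
D beats C 121–33.
A beats B 128–26.
A beats D 78–76.
Every option loses at least one head-to-head, so there is no Condorcet winner.

none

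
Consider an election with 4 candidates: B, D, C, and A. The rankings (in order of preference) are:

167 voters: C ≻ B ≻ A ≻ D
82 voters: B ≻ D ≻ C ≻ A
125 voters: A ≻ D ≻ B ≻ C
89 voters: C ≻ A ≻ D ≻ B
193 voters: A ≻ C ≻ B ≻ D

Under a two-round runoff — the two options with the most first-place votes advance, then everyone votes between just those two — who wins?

Round 1 first-place votes: B 82, D 0, C 256, A 318.
A and C advance.
Runoff: A is preferred to C by 318 voters; C by 338.
C wins the runoff.

C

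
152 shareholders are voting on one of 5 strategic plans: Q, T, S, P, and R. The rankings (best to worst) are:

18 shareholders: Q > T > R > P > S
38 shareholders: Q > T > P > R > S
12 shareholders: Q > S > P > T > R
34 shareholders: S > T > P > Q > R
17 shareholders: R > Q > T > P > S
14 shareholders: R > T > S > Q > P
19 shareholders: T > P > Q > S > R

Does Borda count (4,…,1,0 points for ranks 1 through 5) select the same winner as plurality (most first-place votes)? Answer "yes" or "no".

Borda — scores: Q 409, T 434, S 219, P 260, R 198. Winner: T.
Plurality — first-place votes: Q 68, T 19, S 34, P 0, R 31. Winner: Q.
The two methods disagree.

no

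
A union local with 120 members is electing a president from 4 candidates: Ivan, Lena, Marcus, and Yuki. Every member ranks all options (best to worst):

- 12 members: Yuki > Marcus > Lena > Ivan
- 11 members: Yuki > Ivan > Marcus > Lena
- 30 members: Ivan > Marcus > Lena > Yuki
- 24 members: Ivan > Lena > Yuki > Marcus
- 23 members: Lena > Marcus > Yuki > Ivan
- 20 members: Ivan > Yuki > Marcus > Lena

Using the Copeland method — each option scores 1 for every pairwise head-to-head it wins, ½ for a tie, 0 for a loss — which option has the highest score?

Ivan: beats Lena, Marcus, and Yuki → score 3.
Lena: beats Yuki; loses to Ivan and Marcus → score 1.
Marcus: beats Lena; loses to Ivan and Yuki → score 1.
Yuki: beats Marcus; loses to Ivan and Lena → score 1.
Ivan has the best pairwise record.

Ivan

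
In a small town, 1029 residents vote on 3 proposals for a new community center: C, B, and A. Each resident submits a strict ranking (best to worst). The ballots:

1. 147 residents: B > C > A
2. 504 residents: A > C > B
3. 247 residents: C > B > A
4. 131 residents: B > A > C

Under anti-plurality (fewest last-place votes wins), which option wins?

Last-place votes: C 131, B 504, A 394.
C is ranked last by the fewest voters, so C wins.

C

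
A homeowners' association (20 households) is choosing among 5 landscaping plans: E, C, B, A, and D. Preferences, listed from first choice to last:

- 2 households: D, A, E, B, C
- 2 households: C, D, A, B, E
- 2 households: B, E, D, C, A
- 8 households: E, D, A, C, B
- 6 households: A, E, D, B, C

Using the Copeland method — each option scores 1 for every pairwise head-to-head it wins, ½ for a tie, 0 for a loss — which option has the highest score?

E

E: beats C, B, and D; ties A → score 3.5.
C: ties B; loses to E, A, and D → score 0.5.
B: ties C; loses to E, A, and D → score 0.5.
A: beats C and B; ties E; loses to D → score 2.5.
D: beats C, B, and A; loses to E → score 3.
E has the best pairwise record.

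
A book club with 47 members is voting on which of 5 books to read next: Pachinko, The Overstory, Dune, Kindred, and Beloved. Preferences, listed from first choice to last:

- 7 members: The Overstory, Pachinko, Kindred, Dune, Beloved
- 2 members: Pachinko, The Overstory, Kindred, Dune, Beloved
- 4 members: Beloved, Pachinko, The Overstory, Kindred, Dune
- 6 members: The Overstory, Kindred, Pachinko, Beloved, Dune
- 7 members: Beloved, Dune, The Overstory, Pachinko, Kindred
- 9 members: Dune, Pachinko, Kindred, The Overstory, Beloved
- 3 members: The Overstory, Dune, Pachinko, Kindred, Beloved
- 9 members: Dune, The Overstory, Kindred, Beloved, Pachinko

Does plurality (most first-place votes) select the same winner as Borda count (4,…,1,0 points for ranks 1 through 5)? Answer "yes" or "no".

no

Plurality — first-place votes: Pachinko 2, The Overstory 16, Dune 18, Kindred 0, Beloved 11. Winner: Dune.
Borda — scores: Pachinko 93, The Overstory 128, Dune 111, Kindred 79, Beloved 59. Winner: The Overstory.
The two methods disagree.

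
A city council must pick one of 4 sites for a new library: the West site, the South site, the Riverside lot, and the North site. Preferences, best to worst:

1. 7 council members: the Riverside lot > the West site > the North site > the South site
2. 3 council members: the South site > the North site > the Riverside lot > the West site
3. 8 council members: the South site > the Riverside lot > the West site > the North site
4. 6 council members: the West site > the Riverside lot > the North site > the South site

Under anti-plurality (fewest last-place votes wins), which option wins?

Last-place votes: the West site 3, the South site 13, the Riverside lot 0, the North site 8.
the Riverside lot is ranked last by the fewest voters, so the Riverside lot wins.

the Riverside lot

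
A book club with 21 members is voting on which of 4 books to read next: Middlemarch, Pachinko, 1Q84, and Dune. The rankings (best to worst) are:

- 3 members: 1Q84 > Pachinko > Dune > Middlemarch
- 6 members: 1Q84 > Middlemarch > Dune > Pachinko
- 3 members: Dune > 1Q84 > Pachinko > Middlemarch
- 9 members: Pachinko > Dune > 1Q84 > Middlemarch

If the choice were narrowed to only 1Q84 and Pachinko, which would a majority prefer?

1Q84

Voters preferring 1Q84 to Pachinko: 12; preferring Pachinko to 1Q84: 9.
1Q84 wins the head-to-head.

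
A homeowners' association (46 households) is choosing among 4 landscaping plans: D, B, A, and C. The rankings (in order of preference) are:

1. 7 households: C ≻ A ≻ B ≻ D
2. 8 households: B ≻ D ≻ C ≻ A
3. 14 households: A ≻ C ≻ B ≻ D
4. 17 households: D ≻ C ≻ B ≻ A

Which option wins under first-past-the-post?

First-place votes: D 17, B 8, A 14, C 7.
D has the most first-place votes.

D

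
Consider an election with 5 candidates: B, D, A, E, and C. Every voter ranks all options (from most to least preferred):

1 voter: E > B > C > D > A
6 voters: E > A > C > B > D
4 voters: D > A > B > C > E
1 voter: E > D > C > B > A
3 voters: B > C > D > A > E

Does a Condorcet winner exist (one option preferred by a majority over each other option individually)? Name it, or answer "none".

E vs B: 8–7 for E.
E vs D: 8–7 for E.
E vs A: 8–7 for E.
E vs C: 8–7 for E.
E beats every other option head-to-head.

E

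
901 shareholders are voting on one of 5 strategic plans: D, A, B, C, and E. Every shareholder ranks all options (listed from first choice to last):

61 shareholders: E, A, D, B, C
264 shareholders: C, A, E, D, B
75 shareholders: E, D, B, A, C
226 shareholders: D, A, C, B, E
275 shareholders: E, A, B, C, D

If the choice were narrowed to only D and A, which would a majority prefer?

Voters preferring D to A: 301; preferring A to D: 600.
A wins the head-to-head.

A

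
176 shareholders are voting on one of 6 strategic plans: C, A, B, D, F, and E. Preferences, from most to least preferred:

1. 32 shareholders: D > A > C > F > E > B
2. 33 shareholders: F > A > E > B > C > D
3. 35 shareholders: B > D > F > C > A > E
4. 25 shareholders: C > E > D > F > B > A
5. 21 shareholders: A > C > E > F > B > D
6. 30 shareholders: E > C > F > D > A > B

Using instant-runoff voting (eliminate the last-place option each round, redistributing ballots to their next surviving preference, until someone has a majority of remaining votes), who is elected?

C

Round 1: C 25, A 21, B 35, D 32, F 33, E 30. Eliminate A.
Round 2: C 46, B 35, D 32, F 33, E 30. Eliminate E.
Round 3: C 76, B 35, D 32, F 33. Eliminate D.
Round 4: C 108, B 35, F 33. C has a majority.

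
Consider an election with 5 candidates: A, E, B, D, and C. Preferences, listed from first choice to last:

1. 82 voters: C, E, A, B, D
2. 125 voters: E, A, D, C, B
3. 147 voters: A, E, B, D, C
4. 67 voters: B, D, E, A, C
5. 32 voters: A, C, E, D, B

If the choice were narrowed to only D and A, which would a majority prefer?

A

Voters preferring D to A: 67; preferring A to D: 386.
A wins the head-to-head.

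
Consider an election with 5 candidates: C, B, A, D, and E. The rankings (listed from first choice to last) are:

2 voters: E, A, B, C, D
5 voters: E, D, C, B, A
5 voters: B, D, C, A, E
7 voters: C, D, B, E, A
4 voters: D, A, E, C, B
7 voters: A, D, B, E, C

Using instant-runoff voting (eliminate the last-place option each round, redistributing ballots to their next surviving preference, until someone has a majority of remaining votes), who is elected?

Round 1: C 7, B 5, A 7, D 4, E 7. Eliminate D.
Round 2: C 7, B 5, A 11, E 7. Eliminate B.
Round 3: C 12, A 11, E 7. Eliminate E.
Round 4: C 17, A 13. C has a majority.

C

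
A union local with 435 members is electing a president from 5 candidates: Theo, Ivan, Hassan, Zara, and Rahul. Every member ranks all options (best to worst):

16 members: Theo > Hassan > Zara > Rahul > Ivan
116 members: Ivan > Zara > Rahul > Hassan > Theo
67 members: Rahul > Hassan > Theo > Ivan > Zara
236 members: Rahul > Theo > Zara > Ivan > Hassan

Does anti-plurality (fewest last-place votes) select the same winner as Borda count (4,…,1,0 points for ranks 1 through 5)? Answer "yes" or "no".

Anti-plurality — last-place votes: Theo 116, Ivan 16, Hassan 236, Zara 67, Rahul 0. Winner: Rahul.
Borda — scores: Theo 906, Ivan 767, Hassan 365, Zara 852, Rahul 1460. Winner: Rahul.
The two methods agree.

yes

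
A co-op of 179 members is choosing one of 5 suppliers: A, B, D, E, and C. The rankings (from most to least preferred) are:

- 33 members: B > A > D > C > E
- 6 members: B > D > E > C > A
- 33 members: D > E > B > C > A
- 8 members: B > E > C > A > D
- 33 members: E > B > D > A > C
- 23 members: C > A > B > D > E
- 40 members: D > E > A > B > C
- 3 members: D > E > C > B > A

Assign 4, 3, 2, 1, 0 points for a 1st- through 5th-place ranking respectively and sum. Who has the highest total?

A: 33·3 + 6·0 + 33·0 + 8·1 + 33·1 + 23·3 + 40·2 + 3·0 = 289
B: 33·4 + 6·4 + 33·2 + 8·4 + 33·3 + 23·2 + 40·1 + 3·1 = 442
D: 33·2 + 6·3 + 33·4 + 8·0 + 33·2 + 23·1 + 40·4 + 3·4 = 477
E: 33·0 + 6·2 + 33·3 + 8·3 + 33·4 + 23·0 + 40·3 + 3·3 = 396
C: 33·1 + 6·1 + 33·1 + 8·2 + 33·0 + 23·4 + 40·0 + 3·2 = 186
D has the highest Borda score (477).

D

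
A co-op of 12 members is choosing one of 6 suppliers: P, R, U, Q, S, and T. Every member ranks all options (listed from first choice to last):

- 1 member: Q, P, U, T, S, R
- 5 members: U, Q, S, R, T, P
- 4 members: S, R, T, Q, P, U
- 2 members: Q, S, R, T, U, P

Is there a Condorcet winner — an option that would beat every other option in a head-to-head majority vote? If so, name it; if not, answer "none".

Q vs P: 12–0 for Q.
Q vs R: 8–4 for Q.
Q vs U: 7–5 for Q.
Q vs S: 8–4 for Q.
Q vs T: 8–4 for Q.
Q beats every other option head-to-head.

Q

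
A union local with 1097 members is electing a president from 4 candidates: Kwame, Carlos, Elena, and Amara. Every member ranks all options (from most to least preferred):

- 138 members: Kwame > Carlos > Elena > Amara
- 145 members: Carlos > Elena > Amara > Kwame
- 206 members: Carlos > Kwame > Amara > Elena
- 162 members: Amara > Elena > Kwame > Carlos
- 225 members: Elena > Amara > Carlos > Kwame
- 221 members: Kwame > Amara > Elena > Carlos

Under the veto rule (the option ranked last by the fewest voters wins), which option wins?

Amara

Last-place votes: Kwame 370, Carlos 383, Elena 206, Amara 138.
Amara is ranked last by the fewest voters, so Amara wins.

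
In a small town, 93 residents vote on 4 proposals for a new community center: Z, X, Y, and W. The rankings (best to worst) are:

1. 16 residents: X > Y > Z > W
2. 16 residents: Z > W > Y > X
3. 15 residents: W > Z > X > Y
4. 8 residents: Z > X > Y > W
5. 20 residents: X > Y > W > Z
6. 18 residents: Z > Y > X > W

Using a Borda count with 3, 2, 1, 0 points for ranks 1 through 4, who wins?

Z

Z: 16·1 + 16·3 + 15·2 + 8·3 + 20·0 + 18·3 = 172
X: 16·3 + 16·0 + 15·1 + 8·2 + 20·3 + 18·1 = 157
Y: 16·2 + 16·1 + 15·0 + 8·1 + 20·2 + 18·2 = 132
W: 16·0 + 16·2 + 15·3 + 8·0 + 20·1 + 18·0 = 97
Z has the highest Borda score (172).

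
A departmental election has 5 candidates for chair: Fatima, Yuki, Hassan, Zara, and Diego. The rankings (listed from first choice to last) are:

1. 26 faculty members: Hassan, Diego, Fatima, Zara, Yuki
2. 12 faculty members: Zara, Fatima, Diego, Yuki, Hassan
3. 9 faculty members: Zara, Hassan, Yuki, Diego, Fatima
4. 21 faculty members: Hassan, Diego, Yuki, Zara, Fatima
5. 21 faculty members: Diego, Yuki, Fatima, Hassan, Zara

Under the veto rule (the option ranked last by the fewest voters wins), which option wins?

Last-place votes: Fatima 30, Yuki 26, Hassan 12, Zara 21, Diego 0.
Diego is ranked last by the fewest voters, so Diego wins.

Diego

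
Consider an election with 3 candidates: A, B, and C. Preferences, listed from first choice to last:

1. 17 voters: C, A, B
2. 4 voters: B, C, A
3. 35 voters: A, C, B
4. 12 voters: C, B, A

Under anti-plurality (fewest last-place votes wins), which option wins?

Last-place votes: A 16, B 52, C 0.
C is ranked last by the fewest voters, so C wins.

C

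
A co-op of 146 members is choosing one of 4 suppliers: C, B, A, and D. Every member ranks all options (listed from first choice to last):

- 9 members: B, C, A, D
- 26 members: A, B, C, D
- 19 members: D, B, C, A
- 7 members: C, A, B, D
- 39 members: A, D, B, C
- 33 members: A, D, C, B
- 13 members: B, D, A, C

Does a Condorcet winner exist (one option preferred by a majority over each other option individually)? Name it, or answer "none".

A vs C: 111–35 for A.
A vs B: 105–41 for A.
A vs D: 114–32 for A.
A beats every other option head-to-head.

A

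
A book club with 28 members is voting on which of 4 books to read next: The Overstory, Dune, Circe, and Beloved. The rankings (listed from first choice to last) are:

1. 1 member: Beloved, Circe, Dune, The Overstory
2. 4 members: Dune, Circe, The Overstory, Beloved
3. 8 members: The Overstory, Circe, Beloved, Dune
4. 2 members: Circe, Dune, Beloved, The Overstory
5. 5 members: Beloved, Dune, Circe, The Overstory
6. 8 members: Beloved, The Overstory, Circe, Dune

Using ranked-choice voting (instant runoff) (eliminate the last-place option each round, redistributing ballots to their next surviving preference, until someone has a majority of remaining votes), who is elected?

Beloved

Round 1: The Overstory 8, Dune 4, Circe 2, Beloved 14. Eliminate Circe.
Round 2: The Overstory 8, Dune 6, Beloved 14. Eliminate Dune.
Round 3: The Overstory 12, Beloved 16. Beloved has a majority.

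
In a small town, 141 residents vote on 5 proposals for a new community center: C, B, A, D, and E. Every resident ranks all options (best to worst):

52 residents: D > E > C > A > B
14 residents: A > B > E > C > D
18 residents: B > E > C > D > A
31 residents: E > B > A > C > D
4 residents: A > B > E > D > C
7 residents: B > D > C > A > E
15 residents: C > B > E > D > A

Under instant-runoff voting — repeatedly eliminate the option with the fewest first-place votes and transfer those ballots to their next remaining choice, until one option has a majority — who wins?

Round 1: C 15, B 25, A 18, D 52, E 31. Eliminate C.
Round 2: B 40, A 18, D 52, E 31. Eliminate A.
Round 3: B 58, D 52, E 31. Eliminate E.
Round 4: B 89, D 52. B has a majority.

B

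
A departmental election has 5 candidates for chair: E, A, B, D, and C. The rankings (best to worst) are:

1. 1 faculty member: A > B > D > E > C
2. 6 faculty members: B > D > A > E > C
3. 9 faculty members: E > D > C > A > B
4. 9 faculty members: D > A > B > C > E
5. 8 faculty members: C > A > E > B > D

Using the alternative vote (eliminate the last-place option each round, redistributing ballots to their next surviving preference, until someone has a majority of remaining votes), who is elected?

E

Round 1: E 9, A 1, B 6, D 9, C 8. Eliminate A.
Round 2: E 9, B 7, D 9, C 8. Eliminate B.
Round 3: E 9, D 16, C 8. Eliminate C.
Round 4: E 17, D 16. E has a majority.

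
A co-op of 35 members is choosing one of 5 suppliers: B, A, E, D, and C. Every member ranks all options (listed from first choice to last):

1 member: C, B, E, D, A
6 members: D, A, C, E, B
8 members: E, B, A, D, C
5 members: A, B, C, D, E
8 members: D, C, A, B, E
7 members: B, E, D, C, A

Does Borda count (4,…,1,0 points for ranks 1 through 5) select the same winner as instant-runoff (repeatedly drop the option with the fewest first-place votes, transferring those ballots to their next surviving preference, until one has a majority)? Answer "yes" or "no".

Borda — scores: B 78, A 70, E 61, D 84, C 57. Winner: D.
Instant-runoff — R1 B 7, A 5, E 8, D 14, C 1 (C out); R2 B 8, A 5, E 8, D 14 (A out); R3 B 13, E 8, D 14 (E out); R4 B 21, D 14 (B winner). Winner: B.
The two methods disagree.

no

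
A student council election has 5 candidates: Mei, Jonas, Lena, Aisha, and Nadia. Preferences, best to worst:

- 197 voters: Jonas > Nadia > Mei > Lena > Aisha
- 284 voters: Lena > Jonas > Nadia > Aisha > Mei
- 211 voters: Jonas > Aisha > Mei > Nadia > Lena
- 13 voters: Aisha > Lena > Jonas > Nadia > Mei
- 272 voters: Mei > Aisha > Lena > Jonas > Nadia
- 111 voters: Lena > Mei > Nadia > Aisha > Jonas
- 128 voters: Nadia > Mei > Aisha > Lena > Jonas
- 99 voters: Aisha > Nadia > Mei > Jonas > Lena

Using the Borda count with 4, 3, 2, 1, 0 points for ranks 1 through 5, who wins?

Mei: 197·2 + 284·0 + 211·2 + 13·0 + 272·4 + 111·3 + 128·3 + 99·2 = 2819
Jonas: 197·4 + 284·3 + 211·4 + 13·2 + 272·1 + 111·0 + 128·0 + 99·1 = 2881
Lena: 197·1 + 284·4 + 211·0 + 13·3 + 272·2 + 111·4 + 128·1 + 99·0 = 2488
Aisha: 197·0 + 284·1 + 211·3 + 13·4 + 272·3 + 111·1 + 128·2 + 99·4 = 2548
Nadia: 197·3 + 284·2 + 211·1 + 13·1 + 272·0 + 111·2 + 128·4 + 99·3 = 2414
Jonas has the highest Borda score (2881).

Jonas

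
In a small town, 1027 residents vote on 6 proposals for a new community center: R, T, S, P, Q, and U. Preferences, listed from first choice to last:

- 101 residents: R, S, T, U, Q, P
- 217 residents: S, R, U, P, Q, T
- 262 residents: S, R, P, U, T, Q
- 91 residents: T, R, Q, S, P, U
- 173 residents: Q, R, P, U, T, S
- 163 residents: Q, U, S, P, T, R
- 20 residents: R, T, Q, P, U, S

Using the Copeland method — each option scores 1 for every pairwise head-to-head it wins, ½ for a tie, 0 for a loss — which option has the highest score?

S

R: beats T, P, Q, and U; loses to S → score 4.
T: loses to R, S, P, Q, and U → score 0.
S: beats R, T, P, Q, and U → score 5.
P: beats T and U; loses to R, S, and Q → score 2.
Q: beats T and P; loses to R, S, and U → score 2.
U: beats T and Q; loses to R, S, and P → score 2.
S has the best pairwise record.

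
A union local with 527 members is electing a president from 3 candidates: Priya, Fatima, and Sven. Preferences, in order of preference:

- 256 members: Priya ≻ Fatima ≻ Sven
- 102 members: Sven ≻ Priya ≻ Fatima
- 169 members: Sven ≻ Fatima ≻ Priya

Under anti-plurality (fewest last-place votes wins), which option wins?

Fatima

Last-place votes: Priya 169, Fatima 102, Sven 256.
Fatima is ranked last by the fewest voters, so Fatima wins.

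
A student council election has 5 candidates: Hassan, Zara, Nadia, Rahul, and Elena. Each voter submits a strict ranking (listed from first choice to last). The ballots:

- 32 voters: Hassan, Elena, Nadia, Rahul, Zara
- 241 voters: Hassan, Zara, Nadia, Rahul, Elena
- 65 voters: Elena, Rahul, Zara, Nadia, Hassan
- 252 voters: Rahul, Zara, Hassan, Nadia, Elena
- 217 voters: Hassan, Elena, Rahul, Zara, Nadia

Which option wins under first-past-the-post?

Hassan

First-place votes: Hassan 490, Zara 0, Nadia 0, Rahul 252, Elena 65.
Hassan has the most first-place votes.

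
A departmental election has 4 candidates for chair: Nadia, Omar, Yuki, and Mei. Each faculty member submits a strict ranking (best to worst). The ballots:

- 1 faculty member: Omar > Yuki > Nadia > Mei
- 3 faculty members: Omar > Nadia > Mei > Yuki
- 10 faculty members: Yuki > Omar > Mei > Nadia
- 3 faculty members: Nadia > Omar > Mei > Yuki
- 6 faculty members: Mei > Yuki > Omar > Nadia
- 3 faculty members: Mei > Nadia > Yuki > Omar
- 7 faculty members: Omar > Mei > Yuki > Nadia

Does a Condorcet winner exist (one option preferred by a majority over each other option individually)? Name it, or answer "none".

none

Checking pairwise contests:
Omar beats Nadia 27–6.
Yuki beats Omar 19–14.
Mei beats Yuki 22–11.
Omar beats Mei 24–9.
Every option loses at least one head-to-head, so there is no Condorcet winner.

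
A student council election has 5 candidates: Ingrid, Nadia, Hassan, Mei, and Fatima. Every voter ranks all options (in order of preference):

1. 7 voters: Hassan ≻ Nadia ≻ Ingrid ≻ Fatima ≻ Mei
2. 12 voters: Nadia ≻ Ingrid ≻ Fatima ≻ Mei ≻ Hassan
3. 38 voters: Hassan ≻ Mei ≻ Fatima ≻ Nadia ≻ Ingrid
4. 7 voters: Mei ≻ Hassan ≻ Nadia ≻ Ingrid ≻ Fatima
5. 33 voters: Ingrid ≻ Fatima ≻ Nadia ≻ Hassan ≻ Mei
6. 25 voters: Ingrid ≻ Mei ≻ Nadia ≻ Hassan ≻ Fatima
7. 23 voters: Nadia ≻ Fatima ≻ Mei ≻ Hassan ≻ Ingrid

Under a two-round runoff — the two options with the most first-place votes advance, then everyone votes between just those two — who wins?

Round 1 first-place votes: Ingrid 58, Nadia 35, Hassan 45, Mei 7, Fatima 0.
Ingrid and Hassan advance.
Runoff: Ingrid is preferred to Hassan by 70 voters; Hassan by 75.
Hassan wins the runoff.

Hassan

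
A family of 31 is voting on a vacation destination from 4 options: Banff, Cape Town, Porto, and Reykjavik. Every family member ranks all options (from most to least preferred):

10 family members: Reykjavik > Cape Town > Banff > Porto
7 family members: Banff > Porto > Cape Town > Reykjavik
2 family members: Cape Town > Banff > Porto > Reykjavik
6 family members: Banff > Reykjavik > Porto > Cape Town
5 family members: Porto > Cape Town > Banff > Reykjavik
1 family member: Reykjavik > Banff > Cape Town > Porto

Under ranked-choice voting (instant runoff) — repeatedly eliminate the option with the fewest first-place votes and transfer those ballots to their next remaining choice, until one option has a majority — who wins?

Banff

Round 1: Banff 13, Cape Town 2, Porto 5, Reykjavik 11. Eliminate Cape Town.
Round 2: Banff 15, Porto 5, Reykjavik 11. Eliminate Porto.
Round 3: Banff 20, Reykjavik 11. Banff has a majority.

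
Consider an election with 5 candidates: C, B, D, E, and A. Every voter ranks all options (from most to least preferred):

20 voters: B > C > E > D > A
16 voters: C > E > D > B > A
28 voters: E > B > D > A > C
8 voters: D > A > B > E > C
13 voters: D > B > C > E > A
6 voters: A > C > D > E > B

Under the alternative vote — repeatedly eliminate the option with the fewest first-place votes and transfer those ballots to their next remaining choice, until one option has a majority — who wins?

Round 1: C 16, B 20, D 21, E 28, A 6. Eliminate A.
Round 2: C 22, B 20, D 21, E 28. Eliminate B.
Round 3: C 42, D 21, E 28. Eliminate D.
Round 4: C 55, E 36. C has a majority.

C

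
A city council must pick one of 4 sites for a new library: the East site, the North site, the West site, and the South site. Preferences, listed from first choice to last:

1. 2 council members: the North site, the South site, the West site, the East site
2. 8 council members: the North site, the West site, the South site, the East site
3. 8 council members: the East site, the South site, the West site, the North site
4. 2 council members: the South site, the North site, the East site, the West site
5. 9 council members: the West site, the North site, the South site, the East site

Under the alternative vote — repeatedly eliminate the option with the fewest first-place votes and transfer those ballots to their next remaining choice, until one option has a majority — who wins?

Round 1: the East site 8, the North site 10, the West site 9, the South site 2. Eliminate the South site.
Round 2: the East site 8, the North site 12, the West site 9. Eliminate the East site.
Round 3: the North site 12, the West site 17. The West site has a majority.

the West site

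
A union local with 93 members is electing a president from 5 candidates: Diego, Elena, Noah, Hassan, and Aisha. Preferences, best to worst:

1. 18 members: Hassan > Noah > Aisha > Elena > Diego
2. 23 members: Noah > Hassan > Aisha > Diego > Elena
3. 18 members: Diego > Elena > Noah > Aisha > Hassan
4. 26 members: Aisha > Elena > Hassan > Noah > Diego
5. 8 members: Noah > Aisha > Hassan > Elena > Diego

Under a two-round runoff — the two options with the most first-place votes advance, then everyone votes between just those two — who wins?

Noah

Round 1 first-place votes: Diego 18, Elena 0, Noah 31, Hassan 18, Aisha 26.
Noah and Aisha advance.
Runoff: Noah is preferred to Aisha by 67 voters; Aisha by 26.
Noah wins the runoff.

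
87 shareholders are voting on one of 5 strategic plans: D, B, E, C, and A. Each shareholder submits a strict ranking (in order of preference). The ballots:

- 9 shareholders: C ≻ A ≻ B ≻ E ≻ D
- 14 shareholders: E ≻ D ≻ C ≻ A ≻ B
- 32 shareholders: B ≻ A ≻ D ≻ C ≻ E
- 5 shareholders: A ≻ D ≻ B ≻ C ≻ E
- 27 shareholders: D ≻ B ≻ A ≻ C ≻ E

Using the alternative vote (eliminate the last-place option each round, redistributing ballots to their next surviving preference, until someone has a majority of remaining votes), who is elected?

Round 1: D 27, B 32, E 14, C 9, A 5. Eliminate A.
Round 2: D 32, B 32, E 14, C 9. Eliminate C.
Round 3: D 32, B 41, E 14. Eliminate E.
Round 4: D 46, B 41. D has a majority.

D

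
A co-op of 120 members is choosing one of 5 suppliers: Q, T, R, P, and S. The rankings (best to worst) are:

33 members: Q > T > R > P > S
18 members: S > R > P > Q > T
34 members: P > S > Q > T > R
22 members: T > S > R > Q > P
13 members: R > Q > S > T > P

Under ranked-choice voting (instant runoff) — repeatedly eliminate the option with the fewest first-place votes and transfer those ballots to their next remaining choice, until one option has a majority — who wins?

Q

Round 1: Q 33, T 22, R 13, P 34, S 18. Eliminate R.
Round 2: Q 46, T 22, P 34, S 18. Eliminate S.
Round 3: Q 46, T 22, P 52. Eliminate T.
Round 4: Q 68, P 52. Q has a majority.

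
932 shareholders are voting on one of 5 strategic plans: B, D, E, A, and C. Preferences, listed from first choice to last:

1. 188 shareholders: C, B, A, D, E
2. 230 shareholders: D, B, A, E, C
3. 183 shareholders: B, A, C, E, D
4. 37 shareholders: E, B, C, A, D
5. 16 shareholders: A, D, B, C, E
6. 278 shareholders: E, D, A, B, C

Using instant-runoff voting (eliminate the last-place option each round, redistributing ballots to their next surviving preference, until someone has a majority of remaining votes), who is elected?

Round 1: B 183, D 230, E 315, A 16, C 188. Eliminate A.
Round 2: B 183, D 246, E 315, C 188. Eliminate B.
Round 3: D 246, E 315, C 371. Eliminate D.
Round 4: E 545, C 387. E has a majority.

E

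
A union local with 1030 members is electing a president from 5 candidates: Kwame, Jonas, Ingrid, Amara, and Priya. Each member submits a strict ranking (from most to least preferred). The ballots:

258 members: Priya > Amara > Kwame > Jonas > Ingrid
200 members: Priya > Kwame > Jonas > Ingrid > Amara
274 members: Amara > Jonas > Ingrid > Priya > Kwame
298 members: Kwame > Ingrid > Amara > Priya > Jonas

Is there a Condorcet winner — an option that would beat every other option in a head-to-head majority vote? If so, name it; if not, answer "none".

Amara

Amara vs Kwame: 532–498 for Amara.
Amara vs Jonas: 830–200 for Amara.
Amara vs Ingrid: 532–498 for Amara.
Amara vs Priya: 572–458 for Amara.
Amara beats every other option head-to-head.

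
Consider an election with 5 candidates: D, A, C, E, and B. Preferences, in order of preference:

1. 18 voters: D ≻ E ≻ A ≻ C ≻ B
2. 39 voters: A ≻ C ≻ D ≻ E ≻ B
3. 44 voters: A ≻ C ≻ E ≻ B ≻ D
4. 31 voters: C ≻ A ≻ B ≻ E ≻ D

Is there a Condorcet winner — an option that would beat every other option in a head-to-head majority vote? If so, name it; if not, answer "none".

A vs D: 114–18 for A.
A vs C: 101–31 for A.
A vs E: 114–18 for A.
A vs B: 132–0 for A.
A beats every other option head-to-head.

A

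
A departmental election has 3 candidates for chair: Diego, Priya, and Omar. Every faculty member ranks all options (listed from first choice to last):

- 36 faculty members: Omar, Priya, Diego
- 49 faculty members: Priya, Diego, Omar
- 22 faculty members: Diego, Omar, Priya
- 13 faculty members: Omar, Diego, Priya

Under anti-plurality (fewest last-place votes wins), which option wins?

Priya

Last-place votes: Diego 36, Priya 35, Omar 49.
Priya is ranked last by the fewest voters, so Priya wins.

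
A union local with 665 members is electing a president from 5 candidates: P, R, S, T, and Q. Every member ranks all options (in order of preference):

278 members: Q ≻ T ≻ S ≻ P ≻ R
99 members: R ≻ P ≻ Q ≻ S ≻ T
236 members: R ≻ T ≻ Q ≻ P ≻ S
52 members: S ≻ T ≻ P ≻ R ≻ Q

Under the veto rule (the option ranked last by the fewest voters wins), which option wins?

Last-place votes: P 0, R 278, S 236, T 99, Q 52.
P is ranked last by the fewest voters, so P wins.

P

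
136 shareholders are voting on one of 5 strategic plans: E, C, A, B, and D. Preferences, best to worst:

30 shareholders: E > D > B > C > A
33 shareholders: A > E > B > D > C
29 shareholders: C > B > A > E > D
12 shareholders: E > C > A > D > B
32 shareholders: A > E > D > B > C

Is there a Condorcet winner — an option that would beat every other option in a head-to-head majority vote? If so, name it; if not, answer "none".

none

Checking pairwise contests:
A beats E 94–42.
E beats C 107–29.
C beats A 71–65.
E beats B 107–29.
E beats D 136–0.
Every option loses at least one head-to-head, so there is no Condorcet winner.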